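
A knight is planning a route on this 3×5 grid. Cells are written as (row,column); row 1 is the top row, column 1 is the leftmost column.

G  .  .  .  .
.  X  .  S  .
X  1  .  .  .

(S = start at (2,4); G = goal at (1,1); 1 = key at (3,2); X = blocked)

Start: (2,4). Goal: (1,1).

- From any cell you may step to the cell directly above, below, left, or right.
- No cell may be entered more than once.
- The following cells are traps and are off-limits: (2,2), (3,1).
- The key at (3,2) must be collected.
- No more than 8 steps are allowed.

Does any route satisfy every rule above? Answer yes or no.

no

(3,2) must be visited but has only one open neighbour ((3,3)), and it is neither the start nor the goal — the route would have to enter and leave through (3,3), re-entering it.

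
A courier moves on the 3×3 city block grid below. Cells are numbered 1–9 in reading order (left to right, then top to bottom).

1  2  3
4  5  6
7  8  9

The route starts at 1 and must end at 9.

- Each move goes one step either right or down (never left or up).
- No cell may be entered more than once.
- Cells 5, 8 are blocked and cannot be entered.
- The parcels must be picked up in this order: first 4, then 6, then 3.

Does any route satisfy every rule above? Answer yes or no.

no

3 lies above 6, so going from 6 to 3 would need an upward move — but moves only go right/down, so 6 cannot be visited before 3.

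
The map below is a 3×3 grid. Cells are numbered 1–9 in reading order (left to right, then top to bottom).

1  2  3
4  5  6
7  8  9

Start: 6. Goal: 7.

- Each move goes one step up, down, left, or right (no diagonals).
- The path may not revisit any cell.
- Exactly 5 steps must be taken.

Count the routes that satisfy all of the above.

Need simple routes of exactly 5 moves from 6 to 7 (Manhattan distance 3, so 1 moves are spent on a detour and 1 undoing it).
Enumerating: 6 3 2 5 8 7 | 6 3 2 5 4 7 | 6 3 2 1 4 7 | 6 9 8 5 4 7 | 6 5 2 1 4 7.
That gives 5 routes.

5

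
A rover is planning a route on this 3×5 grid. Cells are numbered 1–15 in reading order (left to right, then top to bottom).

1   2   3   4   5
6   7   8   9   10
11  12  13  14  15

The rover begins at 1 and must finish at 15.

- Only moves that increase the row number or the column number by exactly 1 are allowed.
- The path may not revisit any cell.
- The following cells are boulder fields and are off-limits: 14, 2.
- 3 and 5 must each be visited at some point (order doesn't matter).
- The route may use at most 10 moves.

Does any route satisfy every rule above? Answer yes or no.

Right/down moves force the required cells to be taken in the order 3, 5. Every right/down route from 1 to 3 runs into a blocked cell, so that leg cannot be completed.

no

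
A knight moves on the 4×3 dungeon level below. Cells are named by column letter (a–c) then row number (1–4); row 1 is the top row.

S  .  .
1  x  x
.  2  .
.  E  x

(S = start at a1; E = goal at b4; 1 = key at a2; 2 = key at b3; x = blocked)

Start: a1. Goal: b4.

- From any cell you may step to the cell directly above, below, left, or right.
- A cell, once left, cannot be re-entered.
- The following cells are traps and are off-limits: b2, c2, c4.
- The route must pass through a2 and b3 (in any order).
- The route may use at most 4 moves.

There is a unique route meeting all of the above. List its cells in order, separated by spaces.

a1 a2 a3 b3 b4

The budget equals the shortest possible length, so every move has to be on a shortest route through the required cells.
Route from a1: down 2 to a3, right 1 to b3, down 1 to b4 — 4 moves in all.
Check: all required cells visited; 4 ≤ 4 moves.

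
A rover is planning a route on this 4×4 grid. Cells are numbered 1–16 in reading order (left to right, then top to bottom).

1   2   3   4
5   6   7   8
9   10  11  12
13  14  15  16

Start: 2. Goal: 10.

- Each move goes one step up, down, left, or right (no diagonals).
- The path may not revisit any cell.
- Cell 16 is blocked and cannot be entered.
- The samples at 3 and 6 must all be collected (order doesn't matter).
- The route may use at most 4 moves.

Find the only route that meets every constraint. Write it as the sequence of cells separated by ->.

Any route must reach 3 and 6 and still end at 10 within 4 moves, so the order of the required stops is forced.
Route from 2: right 1 to 3, down 1 to 7, left 1 to 6, down 1 to 10 — 4 moves in all.
Check: all required cells visited; 4 ≤ 4 moves.

2 -> 3 -> 7 -> 6 -> 10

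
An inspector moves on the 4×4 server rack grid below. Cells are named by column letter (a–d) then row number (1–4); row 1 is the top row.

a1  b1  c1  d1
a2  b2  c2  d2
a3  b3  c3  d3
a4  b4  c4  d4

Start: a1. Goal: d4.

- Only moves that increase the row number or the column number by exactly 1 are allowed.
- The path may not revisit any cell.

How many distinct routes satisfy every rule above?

20

A right/down-only route from a1 to d4 makes exactly 3 down-moves and 3 right-moves in some order.
With no other constraints that would be C(6,3) = 20 routes.
That gives 20 routes.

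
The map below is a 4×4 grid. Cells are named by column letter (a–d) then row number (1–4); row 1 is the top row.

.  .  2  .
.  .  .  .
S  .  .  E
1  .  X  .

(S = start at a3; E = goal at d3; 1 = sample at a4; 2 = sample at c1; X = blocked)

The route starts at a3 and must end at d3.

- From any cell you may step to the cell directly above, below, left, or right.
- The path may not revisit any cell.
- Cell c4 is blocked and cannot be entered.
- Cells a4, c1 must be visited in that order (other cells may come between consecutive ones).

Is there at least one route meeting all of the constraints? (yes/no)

One route that works: a3 → a4 → b4 → b3 → b2 → b1 → c1 → c2 → c3 → d3.

yes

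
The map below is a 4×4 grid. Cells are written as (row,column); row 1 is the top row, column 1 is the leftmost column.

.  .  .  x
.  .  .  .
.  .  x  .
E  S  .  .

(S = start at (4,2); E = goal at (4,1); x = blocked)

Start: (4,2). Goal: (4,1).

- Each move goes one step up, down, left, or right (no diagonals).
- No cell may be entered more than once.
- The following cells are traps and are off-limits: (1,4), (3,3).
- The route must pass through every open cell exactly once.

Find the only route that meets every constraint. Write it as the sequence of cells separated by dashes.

(4,2) - (4,3) - (4,4) - (3,4) - (2,4) - (2,3) - (1,3) - (1,2) - (1,1) - (2,1) - (2,2) - (3,2) - (3,1) - (4,1)

Need to visit all 14 open cells exactly once, starting at (4,2) and ending at (4,1).
Cell (4,3) has only two open neighbours ((4,2) and (4,4)), so the path must pass straight through it: one of those is the cell it's entered from and the other is where it exits.
Route from (4,2): right 2 to (4,4), up 2 to (2,4), left 1 to (2,3), up 1 to (1,3), left 2 to (1,1), down 1 to (2,1), right 1 to (2,2), down 1 to (3,2), left 1 to (3,1), down 1 to (4,1) — 13 moves in all.
Check: all 14 open cells covered.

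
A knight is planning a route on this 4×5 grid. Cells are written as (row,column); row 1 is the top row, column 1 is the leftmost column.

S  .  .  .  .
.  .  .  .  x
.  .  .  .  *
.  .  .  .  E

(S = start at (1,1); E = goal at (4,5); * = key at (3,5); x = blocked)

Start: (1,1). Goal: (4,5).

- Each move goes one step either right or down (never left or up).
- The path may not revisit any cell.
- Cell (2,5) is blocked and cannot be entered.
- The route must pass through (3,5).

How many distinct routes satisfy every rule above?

10

A right/down-only route from (1,1) to (4,5) makes exactly 3 down-moves and 4 right-moves in some order.
With no other constraints that would be C(7,3) = 35 routes.
Split at (3,5) and multiply the segment counts (each segment already excludes blocked cells): (1,1)→(3,5): 10; (3,5)→(4,5): 1; product = 10.
That gives 10 routes.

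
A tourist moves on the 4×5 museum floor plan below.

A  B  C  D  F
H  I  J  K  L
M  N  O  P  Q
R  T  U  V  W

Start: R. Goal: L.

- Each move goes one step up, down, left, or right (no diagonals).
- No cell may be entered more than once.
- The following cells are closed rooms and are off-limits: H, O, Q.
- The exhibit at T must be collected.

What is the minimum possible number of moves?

Any route passes through T somewhere between R and L. Summing Manhattan distances along the two legs (R → T → L) gives a lower bound of 1 + 5 = 6 moves.
A route of 6 moves achieves this: R → T → N → I → J → K → L.
Since 6 matches the lower bound, it is optimal.

6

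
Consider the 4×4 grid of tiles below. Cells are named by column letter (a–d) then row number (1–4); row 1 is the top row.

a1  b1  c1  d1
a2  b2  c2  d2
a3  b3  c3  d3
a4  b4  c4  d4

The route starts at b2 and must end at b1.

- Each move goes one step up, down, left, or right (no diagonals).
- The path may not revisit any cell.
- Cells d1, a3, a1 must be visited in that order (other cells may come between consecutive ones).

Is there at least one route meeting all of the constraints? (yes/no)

yes

One route that works: b2 → c2 → c1 → d1 → d2 → d3 → c3 → b3 → a3 → a2 → a1 → b1.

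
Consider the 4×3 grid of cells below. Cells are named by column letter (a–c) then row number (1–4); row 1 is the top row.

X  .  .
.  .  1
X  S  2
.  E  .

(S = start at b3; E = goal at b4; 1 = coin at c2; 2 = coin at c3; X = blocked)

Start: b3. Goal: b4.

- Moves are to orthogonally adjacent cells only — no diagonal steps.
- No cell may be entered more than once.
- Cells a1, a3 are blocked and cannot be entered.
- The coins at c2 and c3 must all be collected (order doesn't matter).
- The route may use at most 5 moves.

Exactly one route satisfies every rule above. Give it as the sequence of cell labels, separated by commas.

The 5-move cap with required stops at c2, c3 leaves no slack for detours.
Route from b3: up to b2, right to c2, 2× down (reaching c4), left to b4 — 5 moves in all.
Check: all required cells visited; 5 ≤ 5 moves.

b3, b2, c2, c3, c4, b4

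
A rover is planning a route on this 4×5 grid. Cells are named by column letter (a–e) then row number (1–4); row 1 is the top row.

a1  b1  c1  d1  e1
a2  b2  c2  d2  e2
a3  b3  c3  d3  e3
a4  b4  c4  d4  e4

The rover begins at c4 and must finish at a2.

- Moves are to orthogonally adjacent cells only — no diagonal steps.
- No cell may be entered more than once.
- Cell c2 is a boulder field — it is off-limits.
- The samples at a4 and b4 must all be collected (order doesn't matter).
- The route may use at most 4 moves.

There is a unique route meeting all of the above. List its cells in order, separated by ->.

The 4-move cap with required stops at a4, b4 leaves no slack for detours.
Route from c4: left 2 to a4, up 2 to a2 — 4 moves in all.
Check: all required cells visited; 4 ≤ 4 moves.

c4 -> b4 -> a4 -> a3 -> a2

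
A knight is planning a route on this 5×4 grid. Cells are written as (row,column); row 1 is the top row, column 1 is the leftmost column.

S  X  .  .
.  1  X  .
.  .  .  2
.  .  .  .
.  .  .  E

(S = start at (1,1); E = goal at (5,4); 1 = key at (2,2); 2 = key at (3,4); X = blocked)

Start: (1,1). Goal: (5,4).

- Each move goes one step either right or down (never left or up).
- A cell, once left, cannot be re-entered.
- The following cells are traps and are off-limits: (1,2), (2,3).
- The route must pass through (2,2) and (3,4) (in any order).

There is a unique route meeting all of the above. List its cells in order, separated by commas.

(1,1), (2,1), (2,2), (3,2), (3,3), (3,4), (4,4), (5,4)

Moves only go right or down, so the column and row indices never decrease.
Route from (1,1): down to (2,1), right to (2,2), down to (3,2), 2× right (reaching (3,4)), 2× down (reaching (5,4)) — 7 moves in all.
Check: all required cells visited.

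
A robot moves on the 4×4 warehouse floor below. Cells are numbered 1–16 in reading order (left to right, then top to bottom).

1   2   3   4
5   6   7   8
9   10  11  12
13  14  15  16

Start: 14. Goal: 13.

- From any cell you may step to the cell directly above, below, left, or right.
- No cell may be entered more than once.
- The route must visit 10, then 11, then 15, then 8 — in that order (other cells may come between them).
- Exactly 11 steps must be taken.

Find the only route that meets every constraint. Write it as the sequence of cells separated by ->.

The waypoints must appear in the order 10, 11, 15, 8, with no cell reused.
Route from 14: up to 10, right to 11, down to 15, right to 16, 2× up (reaching 8), 3× left (reaching 5), 2× down (reaching 13) — 11 moves in all.
Check: order respected (10 at step 1, 11 at step 2, 15 at step 3, 8 at step 6); 11 moves as required.

14 -> 10 -> 11 -> 15 -> 16 -> 12 -> 8 -> 7 -> 6 -> 5 -> 9 -> 13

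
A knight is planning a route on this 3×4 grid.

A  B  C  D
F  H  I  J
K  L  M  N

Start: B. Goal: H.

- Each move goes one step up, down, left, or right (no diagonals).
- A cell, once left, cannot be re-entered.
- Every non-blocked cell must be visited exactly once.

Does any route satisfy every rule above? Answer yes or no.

yes

One route that works: B → A → F → K → L → M → N → J → D → C → I → H.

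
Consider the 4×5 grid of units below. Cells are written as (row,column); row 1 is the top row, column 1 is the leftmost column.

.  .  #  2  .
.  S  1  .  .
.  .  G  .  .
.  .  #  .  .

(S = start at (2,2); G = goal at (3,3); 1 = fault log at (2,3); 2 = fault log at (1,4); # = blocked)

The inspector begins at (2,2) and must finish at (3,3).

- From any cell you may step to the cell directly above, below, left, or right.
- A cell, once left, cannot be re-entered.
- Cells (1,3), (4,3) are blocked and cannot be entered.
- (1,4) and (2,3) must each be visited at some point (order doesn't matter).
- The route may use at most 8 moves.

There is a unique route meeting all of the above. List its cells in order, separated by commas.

(2,2), (2,3), (2,4), (1,4), (1,5), (2,5), (3,5), (3,4), (3,3)

Any route must reach (1,4) and (2,3) and still end at (3,3) within 8 moves, so the order of the required stops is forced.
Route from (2,2): 2× right (reaching (2,4)), up to (1,4), right to (1,5), 2× down (reaching (3,5)), 2× left (reaching (3,3)) — 8 moves in all.
Check: all required cells visited; 8 ≤ 8 moves.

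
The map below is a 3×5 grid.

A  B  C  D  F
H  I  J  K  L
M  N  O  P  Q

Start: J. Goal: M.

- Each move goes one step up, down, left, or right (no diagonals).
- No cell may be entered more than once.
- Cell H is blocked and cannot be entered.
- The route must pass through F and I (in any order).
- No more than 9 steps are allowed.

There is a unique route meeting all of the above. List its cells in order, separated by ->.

J -> K -> L -> F -> D -> C -> B -> I -> N -> M

Any route must reach F and I and still end at M within 9 moves, so the order of the required stops is forced.
Route from J: 2× right (reaching L), up to F, 3× left (reaching B), 2× down (reaching N), left to M — 9 moves in all.
Check: all required cells visited; 9 ≤ 9 moves.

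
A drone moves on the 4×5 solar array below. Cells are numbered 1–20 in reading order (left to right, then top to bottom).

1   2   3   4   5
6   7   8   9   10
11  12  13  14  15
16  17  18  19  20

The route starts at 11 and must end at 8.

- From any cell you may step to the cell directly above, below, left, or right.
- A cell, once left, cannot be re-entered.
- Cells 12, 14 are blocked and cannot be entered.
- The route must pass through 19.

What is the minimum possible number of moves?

9

Any route passes through 19 somewhere between 11 and 8. Summing Manhattan distances along the two legs (11 → 19 → 8) gives a lower bound of 4 + 3 = 7 moves.
The shortest route satisfying every rule uses 9 moves: 11 → 16 → 17 → 18 → 19 → 20 → 15 → 10 → 9 → 8.
The no-revisit rule (legs can't share cells) pushes the minimum above the 7-move bound; an exhaustive check rules out every length from 7 to 8, leaving 9 as the minimum.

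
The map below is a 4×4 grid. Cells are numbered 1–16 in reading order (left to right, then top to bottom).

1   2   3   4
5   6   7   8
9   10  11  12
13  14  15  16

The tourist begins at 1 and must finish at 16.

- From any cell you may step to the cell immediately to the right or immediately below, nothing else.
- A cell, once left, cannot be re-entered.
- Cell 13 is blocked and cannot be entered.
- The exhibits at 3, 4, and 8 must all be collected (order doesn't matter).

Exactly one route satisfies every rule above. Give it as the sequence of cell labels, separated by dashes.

1 - 2 - 3 - 4 - 8 - 12 - 16

Moves only go right or down, so the column and row indices never decrease.
Route from 1: 3× right (reaching 4), 3× down (reaching 16) — 6 moves in all.
Check: all required cells visited.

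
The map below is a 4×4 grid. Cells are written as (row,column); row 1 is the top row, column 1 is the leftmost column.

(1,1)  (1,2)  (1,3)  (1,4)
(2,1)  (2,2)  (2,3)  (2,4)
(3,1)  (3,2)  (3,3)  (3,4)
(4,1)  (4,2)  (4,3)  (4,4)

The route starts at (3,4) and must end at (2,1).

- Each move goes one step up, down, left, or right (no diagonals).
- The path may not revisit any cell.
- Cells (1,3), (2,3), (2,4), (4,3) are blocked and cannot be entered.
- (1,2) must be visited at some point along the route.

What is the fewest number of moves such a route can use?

Any route passes through (1,2) somewhere between (3,4) and (2,1). Summing Manhattan distances along the two legs ((3,4) → (1,2) → (2,1)) gives a lower bound of 4 + 2 = 6 moves.
A route of 6 moves achieves this: (3,4) → (3,3) → (3,2) → (2,2) → (1,2) → (1,1) → (2,1).
Since 6 matches the lower bound, it is optimal.

6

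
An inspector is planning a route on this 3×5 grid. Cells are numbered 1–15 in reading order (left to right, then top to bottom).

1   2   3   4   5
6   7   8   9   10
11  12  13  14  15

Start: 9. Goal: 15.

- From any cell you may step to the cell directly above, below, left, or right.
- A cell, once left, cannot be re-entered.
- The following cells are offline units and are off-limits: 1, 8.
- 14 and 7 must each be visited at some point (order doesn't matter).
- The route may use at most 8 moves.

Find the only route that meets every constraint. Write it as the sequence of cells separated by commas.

9, 4, 3, 2, 7, 12, 13, 14, 15

Any route must reach 14 and 7 and still end at 15 within 8 moves, so the order of the required stops is forced.
Route from 9: up 1 to 4, left 2 to 2, down 2 to 12, right 3 to 15 — 8 moves in all.
Check: all required cells visited; 8 ≤ 8 moves.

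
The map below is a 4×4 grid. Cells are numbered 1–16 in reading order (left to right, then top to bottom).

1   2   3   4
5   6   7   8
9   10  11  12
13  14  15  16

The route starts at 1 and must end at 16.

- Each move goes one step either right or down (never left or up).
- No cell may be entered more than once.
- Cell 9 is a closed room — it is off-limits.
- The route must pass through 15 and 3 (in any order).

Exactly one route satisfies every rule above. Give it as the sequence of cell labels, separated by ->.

Moves only go right or down, so the column and row indices never decrease.
Route from 1: 2× right (reaching 3), 3× down (reaching 15), right to 16 — 6 moves in all.
Check: all required cells visited.

1 -> 2 -> 3 -> 7 -> 11 -> 15 -> 16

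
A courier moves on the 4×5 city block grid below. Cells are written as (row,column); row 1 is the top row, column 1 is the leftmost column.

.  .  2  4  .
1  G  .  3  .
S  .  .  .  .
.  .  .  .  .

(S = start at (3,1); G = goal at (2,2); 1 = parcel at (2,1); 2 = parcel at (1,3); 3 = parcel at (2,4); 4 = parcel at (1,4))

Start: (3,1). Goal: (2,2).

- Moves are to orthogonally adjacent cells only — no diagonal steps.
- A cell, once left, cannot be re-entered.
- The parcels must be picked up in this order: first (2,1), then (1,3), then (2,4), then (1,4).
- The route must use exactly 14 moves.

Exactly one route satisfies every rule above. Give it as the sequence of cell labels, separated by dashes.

The waypoints must appear in the order (2,1), (1,3), (2,4), (1,4), with no cell reused.
Route from (3,1): up 2 to (1,1), right 2 to (1,3), down 1 to (2,3), right 1 to (2,4), up 1 to (1,4), right 1 to (1,5), down 2 to (3,5), left 3 to (3,2), up 1 to (2,2) — 14 moves in all.
Check: order respected (1 at step 1, 2 at step 4, 3 at step 6, 4 at step 7); 14 moves as required.

(3,1) - (2,1) - (1,1) - (1,2) - (1,3) - (2,3) - (2,4) - (1,4) - (1,5) - (2,5) - (3,5) - (3,4) - (3,3) - (3,2) - (2,2)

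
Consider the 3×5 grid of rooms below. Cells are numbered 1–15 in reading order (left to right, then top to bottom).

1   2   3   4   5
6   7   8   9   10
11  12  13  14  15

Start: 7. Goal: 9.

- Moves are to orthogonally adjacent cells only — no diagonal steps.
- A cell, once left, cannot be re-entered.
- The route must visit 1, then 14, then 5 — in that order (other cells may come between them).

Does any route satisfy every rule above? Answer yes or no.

One route that works: 7 → 2 → 1 → 6 → 11 → 12 → 13 → 14 → 15 → 10 → 5 → 4 → 9.

yes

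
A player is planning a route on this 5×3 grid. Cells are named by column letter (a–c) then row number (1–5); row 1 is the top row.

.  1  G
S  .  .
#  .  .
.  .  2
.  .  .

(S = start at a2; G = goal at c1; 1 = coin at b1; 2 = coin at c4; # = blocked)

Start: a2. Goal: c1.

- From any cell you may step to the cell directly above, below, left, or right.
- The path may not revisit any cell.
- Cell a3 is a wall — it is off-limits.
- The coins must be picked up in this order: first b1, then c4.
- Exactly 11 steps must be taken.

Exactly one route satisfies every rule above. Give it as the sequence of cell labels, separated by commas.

The waypoints must appear in the order b1, c4, with no cell reused.
Route from a2: up to a1, right to b1, 4× down (reaching b5), right to c5, 4× up (reaching c1) — 11 moves in all.
Check: order respected (1 at step 2, 2 at step 8); 11 moves as required.

a2, a1, b1, b2, b3, b4, b5, c5, c4, c3, c2, c1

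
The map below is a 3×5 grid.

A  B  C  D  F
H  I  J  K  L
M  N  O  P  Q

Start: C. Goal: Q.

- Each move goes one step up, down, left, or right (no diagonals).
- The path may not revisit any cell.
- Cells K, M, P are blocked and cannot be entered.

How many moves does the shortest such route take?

4

The Manhattan distance from C to Q is |1−3| + |3−5| = 4, so at least 4 moves are needed.
A route of 4 moves achieves this: C → D → F → L → Q.
Since 4 matches the lower bound, it is optimal.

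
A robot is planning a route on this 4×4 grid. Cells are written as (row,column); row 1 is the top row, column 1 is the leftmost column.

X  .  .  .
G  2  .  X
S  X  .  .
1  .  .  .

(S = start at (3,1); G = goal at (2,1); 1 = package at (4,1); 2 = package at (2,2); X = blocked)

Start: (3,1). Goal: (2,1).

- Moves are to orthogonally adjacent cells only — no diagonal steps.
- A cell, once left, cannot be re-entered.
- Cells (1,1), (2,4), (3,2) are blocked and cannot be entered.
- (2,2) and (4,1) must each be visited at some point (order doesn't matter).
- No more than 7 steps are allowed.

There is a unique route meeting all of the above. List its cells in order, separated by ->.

(3,1) -> (4,1) -> (4,2) -> (4,3) -> (3,3) -> (2,3) -> (2,2) -> (2,1)

The budget equals the shortest possible length, so every move has to be on a shortest route through the required cells.
Route from (3,1): down to (4,1), 2× right (reaching (4,3)), 2× up (reaching (2,3)), 2× left (reaching (2,1)) — 7 moves in all.
Check: all required cells visited; 7 ≤ 7 moves.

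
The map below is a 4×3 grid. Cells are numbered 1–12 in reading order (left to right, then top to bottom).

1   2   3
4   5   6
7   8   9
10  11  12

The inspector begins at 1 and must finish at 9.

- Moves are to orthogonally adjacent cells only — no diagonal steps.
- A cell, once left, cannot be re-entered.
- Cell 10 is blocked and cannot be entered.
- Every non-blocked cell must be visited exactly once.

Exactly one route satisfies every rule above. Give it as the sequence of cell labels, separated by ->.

1 -> 2 -> 3 -> 6 -> 5 -> 4 -> 7 -> 8 -> 11 -> 12 -> 9

Need to visit all 11 open cells exactly once, starting at 1 and ending at 9.
Cell 3 has only two open neighbours (6 and 2), so the path must pass straight through it: one of those is the cell it's entered from and the other is where it exits.
Route from 1: 2× right (reaching 3), down to 6, 2× left (reaching 4), down to 7, right to 8, down to 11, right to 12, up to 9 — 10 moves in all.
Check: all 11 open cells covered.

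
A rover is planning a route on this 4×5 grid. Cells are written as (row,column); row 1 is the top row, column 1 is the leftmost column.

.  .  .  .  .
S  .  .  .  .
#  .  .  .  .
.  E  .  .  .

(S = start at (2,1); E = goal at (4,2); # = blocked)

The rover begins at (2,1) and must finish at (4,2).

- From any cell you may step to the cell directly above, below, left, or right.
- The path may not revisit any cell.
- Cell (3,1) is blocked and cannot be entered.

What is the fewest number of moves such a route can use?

The Manhattan distance from (2,1) to (4,2) is |2−4| + |1−2| = 3, so at least 3 moves are needed.
A route of 3 moves achieves this: (2,1) → (2,2) → (3,2) → (4,2).
Since 3 matches the lower bound, it is optimal.

3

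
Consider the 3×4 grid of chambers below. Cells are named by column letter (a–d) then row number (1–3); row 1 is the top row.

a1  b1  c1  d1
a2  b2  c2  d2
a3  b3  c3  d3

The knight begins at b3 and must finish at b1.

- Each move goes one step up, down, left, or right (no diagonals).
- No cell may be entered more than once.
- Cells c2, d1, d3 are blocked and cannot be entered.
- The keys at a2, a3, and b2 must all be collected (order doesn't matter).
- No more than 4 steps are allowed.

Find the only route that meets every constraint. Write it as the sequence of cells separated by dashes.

b3 - a3 - a2 - b2 - b1

The 4-move cap with required stops at a2, a3, b2 leaves no slack for detours.
Route from b3: left 1 to a3, up 1 to a2, right 1 to b2, up 1 to b1 — 4 moves in all.
Check: all required cells visited; 4 ≤ 4 moves.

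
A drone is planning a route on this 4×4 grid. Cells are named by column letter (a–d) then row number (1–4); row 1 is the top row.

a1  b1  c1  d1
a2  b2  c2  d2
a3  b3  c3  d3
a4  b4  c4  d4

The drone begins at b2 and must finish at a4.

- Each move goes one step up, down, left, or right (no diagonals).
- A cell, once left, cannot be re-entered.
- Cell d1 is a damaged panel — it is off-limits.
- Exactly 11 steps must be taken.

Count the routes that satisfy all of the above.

17

Need simple routes of exactly 11 moves from b2 to a4 (Manhattan distance 3, so 4 moves are spent on a detour and 4 undoing it).
Branch systematically from the start, pruning whenever the remaining move budget drops below the Manhattan distance to a4 or differs from it in parity. Grouping the completions by first move — via b1: 6; via b3: 3; via a2: 7; via c2: 1 — and summing: 6 + 3 + 7 + 1 = 17.
That gives 17 routes.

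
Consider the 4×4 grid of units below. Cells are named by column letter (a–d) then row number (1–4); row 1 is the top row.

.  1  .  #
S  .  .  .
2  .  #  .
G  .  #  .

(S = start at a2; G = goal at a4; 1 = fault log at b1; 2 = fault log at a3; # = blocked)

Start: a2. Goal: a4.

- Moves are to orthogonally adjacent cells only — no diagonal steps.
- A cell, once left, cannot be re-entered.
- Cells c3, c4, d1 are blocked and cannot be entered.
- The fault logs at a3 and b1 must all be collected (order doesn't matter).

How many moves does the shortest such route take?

6

Any route passes through a3 and b1 in some order between a2 and a4. Summing Manhattan distances along each leg and taking the cheapest ordering (a2 → b1 → a3 → a4) gives a lower bound of 2 + 3 + 1 = 6 moves.
A route of 6 moves achieves this: a2 → a1 → b1 → b2 → b3 → a3 → a4.
Since 6 matches the lower bound, it is optimal.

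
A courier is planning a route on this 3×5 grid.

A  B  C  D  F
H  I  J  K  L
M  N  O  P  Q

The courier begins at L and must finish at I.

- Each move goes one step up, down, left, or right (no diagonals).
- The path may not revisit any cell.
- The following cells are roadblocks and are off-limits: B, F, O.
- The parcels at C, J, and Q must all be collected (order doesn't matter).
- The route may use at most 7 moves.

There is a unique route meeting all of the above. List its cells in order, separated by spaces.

The budget equals the shortest possible length, so every move has to be on a shortest route through the required cells.
Route from L: down to Q, left to P, 2× up (reaching D), left to C, down to J, left to I — 7 moves in all.
Check: all required cells visited; 7 ≤ 7 moves.

L Q P K D C J I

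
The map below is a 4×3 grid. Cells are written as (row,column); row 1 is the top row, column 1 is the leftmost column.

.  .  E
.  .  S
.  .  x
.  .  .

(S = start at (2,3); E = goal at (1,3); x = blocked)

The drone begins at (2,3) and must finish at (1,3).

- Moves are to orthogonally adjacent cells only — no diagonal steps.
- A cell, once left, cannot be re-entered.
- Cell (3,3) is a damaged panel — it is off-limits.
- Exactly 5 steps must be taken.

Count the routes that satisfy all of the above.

Need simple routes of exactly 5 moves from (2,3) to (1,3) (Manhattan distance 1, so 2 moves are spent on a detour and 2 undoing it).
Enumerating: (2,3) (2,2) (2,1) (1,1) (1,2) (1,3).
That gives 1 route.

1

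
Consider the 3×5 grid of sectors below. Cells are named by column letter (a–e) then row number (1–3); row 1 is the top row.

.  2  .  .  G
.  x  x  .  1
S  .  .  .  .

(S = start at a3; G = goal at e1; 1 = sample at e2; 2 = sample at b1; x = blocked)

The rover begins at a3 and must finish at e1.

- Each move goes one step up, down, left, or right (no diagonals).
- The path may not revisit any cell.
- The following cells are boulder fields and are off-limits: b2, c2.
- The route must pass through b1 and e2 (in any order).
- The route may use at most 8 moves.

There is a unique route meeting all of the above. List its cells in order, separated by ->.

a3 -> a2 -> a1 -> b1 -> c1 -> d1 -> d2 -> e2 -> e1

Any route must reach b1 and e2 and still end at e1 within 8 moves, so the order of the required stops is forced.
Route from a3: up 2 to a1, right 3 to d1, down 1 to d2, right 1 to e2, up 1 to e1 — 8 moves in all.
Check: all required cells visited; 8 ≤ 8 moves.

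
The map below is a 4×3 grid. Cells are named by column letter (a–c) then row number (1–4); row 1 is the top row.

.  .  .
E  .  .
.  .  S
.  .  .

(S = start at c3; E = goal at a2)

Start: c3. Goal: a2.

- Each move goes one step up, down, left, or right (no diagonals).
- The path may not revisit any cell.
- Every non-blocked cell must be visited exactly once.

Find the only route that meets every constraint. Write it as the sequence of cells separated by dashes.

c3 - c4 - b4 - a4 - a3 - b3 - b2 - c2 - c1 - b1 - a1 - a2

Need to visit all 12 open cells exactly once, starting at c3 and ending at a2.
Route from c3: down 1 to c4, left 2 to a4, up 1 to a3, right 1 to b3, up 1 to b2, right 1 to c2, up 1 to c1, left 2 to a1, down 1 to a2 — 11 moves in all.
Check: all 12 open cells covered.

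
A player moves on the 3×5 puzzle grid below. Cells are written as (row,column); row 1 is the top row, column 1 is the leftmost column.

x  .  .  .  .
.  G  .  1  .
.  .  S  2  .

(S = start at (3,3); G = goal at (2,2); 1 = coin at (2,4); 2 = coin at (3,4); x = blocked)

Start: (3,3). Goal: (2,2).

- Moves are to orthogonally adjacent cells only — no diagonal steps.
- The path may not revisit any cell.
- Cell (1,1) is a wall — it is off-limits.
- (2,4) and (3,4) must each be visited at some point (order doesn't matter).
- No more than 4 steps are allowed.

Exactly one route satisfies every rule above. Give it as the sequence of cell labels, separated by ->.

(3,3) -> (3,4) -> (2,4) -> (2,3) -> (2,2)

The 4-move cap with required stops at (2,4), (3,4) leaves no slack for detours.
Route from (3,3): right to (3,4), up to (2,4), 2× left (reaching (2,2)) — 4 moves in all.
Check: all required cells visited; 4 ≤ 4 moves.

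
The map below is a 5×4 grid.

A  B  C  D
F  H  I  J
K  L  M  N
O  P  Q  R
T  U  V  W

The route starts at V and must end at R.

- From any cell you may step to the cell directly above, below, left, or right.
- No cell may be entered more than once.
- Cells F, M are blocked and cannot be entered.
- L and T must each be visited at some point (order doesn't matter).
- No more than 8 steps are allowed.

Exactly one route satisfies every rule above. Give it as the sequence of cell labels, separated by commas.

Any route must reach L and T and still end at R within 8 moves, so the order of the required stops is forced.
Route from V: left 2 to T, up 2 to K, right 1 to L, down 1 to P, right 2 to R — 8 moves in all.
Check: all required cells visited; 8 ≤ 8 moves.

V, U, T, O, K, L, P, Q, R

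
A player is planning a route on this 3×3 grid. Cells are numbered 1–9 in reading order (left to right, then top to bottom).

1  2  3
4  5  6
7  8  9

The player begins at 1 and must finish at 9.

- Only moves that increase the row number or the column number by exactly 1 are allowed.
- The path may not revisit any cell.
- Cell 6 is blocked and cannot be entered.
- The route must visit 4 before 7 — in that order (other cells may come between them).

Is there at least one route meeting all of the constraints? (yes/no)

yes

One route that works: 1 → 4 → 7 → 8 → 9.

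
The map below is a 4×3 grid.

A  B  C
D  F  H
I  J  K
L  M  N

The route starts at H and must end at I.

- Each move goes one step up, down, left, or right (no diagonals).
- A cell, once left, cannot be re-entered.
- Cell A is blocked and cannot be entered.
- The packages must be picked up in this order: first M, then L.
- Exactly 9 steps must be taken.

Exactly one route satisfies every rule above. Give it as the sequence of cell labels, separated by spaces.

H C B F J K N M L I

The waypoints must appear in the order M, L, with no cell reused.
Route from H: up to C, left to B, 2× down (reaching J), right to K, down to N, 2× left (reaching L), up to I — 9 moves in all.
Check: order respected (M at step 7, L at step 8); 9 moves as required.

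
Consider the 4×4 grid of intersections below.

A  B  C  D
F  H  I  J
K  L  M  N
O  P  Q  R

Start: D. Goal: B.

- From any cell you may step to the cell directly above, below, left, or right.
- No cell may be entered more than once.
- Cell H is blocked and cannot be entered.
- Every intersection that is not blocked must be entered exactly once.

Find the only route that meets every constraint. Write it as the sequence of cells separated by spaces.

D C I J N R Q M L P O K F A B

Need to visit all 15 open cells exactly once, starting at D and ending at B.
Route from D: left to C, down to I, right to J, 2× down (reaching R), left to Q, up to M, left to L, down to P, left to O, 3× up (reaching A), right to B — 14 moves in all.
Check: all 15 open cells covered.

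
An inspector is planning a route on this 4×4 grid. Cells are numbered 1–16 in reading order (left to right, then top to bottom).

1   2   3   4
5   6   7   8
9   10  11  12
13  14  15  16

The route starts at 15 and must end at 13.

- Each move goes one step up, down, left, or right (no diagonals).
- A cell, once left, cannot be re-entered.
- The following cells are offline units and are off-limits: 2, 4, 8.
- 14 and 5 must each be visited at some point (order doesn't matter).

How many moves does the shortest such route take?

6

Any route passes through 14 and 5 in some order between 15 and 13. Summing Manhattan distances along each leg and taking the cheapest ordering (15 → 14 → 5 → 13) gives a lower bound of 1 + 3 + 2 = 6 moves.
A route of 6 moves achieves this: 15 → 14 → 10 → 6 → 5 → 9 → 13.
Since 6 matches the lower bound, it is optimal.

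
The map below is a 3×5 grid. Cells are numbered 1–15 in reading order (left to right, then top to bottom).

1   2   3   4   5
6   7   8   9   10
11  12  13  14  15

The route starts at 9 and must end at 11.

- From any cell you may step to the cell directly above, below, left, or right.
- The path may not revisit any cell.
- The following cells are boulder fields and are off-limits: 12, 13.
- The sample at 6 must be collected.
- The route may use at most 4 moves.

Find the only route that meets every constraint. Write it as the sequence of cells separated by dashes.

The 4-move cap with required stops at 6 leaves no slack for detours.
Route from 9: 3× left (reaching 6), down to 11 — 4 moves in all.
Check: all required cells visited; 4 ≤ 4 moves.

9 - 8 - 7 - 6 - 11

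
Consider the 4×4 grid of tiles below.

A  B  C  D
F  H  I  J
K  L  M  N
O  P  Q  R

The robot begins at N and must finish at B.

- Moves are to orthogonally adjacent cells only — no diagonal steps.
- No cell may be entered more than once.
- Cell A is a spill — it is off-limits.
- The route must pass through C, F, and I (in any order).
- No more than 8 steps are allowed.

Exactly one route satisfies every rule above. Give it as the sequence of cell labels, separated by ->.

The budget equals the shortest possible length, so every move has to be on a shortest route through the required cells.
Route from N: 3× left (reaching K), up to F, 2× right (reaching I), up to C, left to B — 8 moves in all.
Check: all required cells visited; 8 ≤ 8 moves.

N -> M -> L -> K -> F -> H -> I -> C -> B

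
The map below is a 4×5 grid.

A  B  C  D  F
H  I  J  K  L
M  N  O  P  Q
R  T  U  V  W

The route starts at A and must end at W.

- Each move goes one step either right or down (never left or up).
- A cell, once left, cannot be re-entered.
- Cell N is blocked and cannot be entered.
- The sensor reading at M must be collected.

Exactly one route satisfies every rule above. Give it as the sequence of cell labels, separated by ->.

Moves only go right or down, so the column and row indices never decrease.
Route from A: 3× down (reaching R), 4× right (reaching W) — 7 moves in all.
Check: all required cells visited.

A -> H -> M -> R -> T -> U -> V -> W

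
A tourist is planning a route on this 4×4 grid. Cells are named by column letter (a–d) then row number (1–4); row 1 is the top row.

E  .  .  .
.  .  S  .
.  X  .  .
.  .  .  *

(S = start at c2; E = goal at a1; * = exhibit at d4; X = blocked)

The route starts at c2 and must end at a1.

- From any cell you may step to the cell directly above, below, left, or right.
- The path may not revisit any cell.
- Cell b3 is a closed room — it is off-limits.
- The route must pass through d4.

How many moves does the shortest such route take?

9

Any route passes through d4 somewhere between c2 and a1. Summing Manhattan distances along the two legs (c2 → d4 → a1) gives a lower bound of 3 + 6 = 9 moves.
A route of 9 moves achieves this: c2 → c3 → c4 → d4 → d3 → d2 → d1 → c1 → b1 → a1.
Since 9 matches the lower bound, it is optimal.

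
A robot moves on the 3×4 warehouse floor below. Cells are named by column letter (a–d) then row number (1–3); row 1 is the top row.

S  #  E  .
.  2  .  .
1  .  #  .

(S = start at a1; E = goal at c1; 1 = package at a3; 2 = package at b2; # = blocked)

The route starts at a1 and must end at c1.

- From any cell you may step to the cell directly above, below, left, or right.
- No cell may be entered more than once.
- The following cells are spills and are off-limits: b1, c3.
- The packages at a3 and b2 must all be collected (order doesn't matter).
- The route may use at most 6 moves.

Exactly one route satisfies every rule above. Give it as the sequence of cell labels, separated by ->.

a1 -> a2 -> a3 -> b3 -> b2 -> c2 -> c1

The 6-move cap with required stops at a3, b2 leaves no slack for detours.
Route from a1: down 2 to a3, right 1 to b3, up 1 to b2, right 1 to c2, up 1 to c1 — 6 moves in all.
Check: all required cells visited; 6 ≤ 6 moves.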